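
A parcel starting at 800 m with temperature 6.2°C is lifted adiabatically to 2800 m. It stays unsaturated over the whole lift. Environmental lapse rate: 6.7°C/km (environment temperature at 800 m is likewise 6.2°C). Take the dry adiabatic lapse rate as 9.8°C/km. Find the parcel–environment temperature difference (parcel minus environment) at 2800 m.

-6.2°C (parcel cooler than environment)

Parcel:
  800–2800 m, dry: Δz = 2 km ⇒ ΔT = -19.6°C; T = -13.4°C
Environment:
  800–2800 m, environment: Δz = 2 km ⇒ ΔT = -13.4°C; T = -7.2°C
T_parcel − T_env = -13.4 − (-7.2) = -6.2°C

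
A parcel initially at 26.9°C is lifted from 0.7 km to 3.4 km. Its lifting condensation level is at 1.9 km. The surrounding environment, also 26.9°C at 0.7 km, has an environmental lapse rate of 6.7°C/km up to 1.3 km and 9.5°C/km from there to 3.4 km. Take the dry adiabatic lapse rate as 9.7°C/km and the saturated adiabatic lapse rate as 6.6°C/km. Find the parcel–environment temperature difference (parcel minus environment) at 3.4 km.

Parcel:
  From 700 m to 1900 m (dry): cools by 9.7 × 1.2 = 11.64°C, giving 15.26°C.
  From 1900 m to 3400 m (saturated): cools by 6.6 × 1.5 = 9.9°C, giving 5.36°C.
Environment:
  From 700 m to 1300 m (environment, lower layer): cools by 6.7 × 0.6 = 4.02°C, giving 22.88°C.
  From 1300 m to 3400 m (environment, upper layer): cools by 9.5 × 2.1 = 19.95°C, giving 2.93°C.
T_parcel − T_env = 5.36 − 2.93 = +2.43°C

+2.43°C (parcel warmer than environment)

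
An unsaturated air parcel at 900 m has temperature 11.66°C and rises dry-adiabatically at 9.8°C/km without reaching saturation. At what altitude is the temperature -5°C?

Height above start = (11.66 − (-5)) / 9.8 = 1.7 km
Altitude = 900 m + 1700 m = 2600 m

2600 m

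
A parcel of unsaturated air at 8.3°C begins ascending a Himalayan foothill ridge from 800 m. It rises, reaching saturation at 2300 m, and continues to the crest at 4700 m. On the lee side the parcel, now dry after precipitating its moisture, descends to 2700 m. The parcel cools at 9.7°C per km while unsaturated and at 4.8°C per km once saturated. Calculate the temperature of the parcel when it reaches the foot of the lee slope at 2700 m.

From 800 m to 2300 m (dry): cools by 9.7 × 1.5 = 14.55°C, giving -6.25°C.
From 2300 m to 4700 m (saturated): cools by 4.8 × 2.4 = 11.52°C, giving -17.77°C.
From 4700 m to 2700 m (dry descent): warms by 9.7 × 2 = 19.4°C, giving 1.63°C.

1.63°C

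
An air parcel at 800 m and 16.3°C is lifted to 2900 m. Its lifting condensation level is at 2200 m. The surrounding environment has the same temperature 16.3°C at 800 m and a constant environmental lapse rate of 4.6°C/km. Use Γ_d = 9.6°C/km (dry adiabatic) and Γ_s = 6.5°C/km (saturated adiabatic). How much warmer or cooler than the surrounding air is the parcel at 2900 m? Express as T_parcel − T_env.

-8.33°C (parcel cooler than environment)

Parcel:
  Dry to 2200 m: -9.6 × 1.4 km = -13.44°C, so T = 2.86°C.
  Saturated to 2900 m: -6.5 × 0.7 km = -4.55°C, so T = -1.69°C.
Environment:
  Environment to 2900 m: -4.6 × 2.1 km = -9.66°C, so T = 6.64°C.
T_parcel − T_env = -1.69 − 6.64 = -8.33°C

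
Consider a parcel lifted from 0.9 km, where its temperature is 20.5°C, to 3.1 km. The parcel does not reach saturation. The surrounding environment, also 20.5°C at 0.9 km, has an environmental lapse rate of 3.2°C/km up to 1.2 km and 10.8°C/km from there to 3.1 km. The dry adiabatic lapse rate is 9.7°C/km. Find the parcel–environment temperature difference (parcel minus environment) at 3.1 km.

Parcel:
  900 → 3100 m (dry, 9.7°C/km): ΔT = -9.7 × 2.2 = -21.34°C → T = -0.84°C
Environment:
  900 → 1200 m (environment, lower layer, 3.2°C/km): ΔT = -3.2 × 0.3 = -0.96°C → T = 19.54°C
  1200 → 3100 m (environment, upper layer, 10.8°C/km): ΔT = -10.8 × 1.9 = -20.52°C → T = -0.98°C
T_parcel − T_env = -0.84 − (-0.98) = +0.14°C

+0.14°C (parcel warmer than environment)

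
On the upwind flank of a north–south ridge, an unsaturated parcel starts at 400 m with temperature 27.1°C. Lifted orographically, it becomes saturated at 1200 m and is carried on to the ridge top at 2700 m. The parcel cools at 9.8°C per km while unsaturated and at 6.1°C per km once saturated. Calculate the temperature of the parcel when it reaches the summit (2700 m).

Dry to 1200 m: -9.8 × 0.8 km = -7.84°C, so T = 19.26°C.
Saturated to 2700 m: -6.1 × 1.5 km = -9.15°C, so T = 10.11°C.

10.11°C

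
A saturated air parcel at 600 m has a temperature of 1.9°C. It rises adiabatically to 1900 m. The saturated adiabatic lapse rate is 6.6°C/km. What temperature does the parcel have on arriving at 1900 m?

-6.68°C

From 600 m to 1900 m (saturated adiabatic): cools by 6.6 × 1.3 = 8.58°C, giving -6.68°C.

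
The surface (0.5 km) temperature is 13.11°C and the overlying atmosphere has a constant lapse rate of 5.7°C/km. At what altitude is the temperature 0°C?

Height above start = (13.11 − 0) / 5.7 = 2.3 km
Altitude = 500 m + 2300 m = 2800 m

2.8 km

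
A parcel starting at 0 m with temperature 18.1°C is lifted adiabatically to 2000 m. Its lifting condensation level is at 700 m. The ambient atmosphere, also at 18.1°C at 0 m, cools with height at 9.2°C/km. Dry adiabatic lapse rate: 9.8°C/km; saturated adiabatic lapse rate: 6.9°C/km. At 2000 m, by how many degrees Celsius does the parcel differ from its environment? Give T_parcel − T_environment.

+2.57°C (parcel warmer than environment)

Parcel:
  From 0 m to 700 m (dry): cools by 9.8 × 0.7 = 6.86°C, giving 11.24°C.
  From 700 m to 2000 m (saturated): cools by 6.9 × 1.3 = 8.97°C, giving 2.27°C.
Environment:
  From 0 m to 2000 m (environment): cools by 9.2 × 2 = 18.4°C, giving -0.3°C.
T_parcel − T_env = 2.27 − (-0.3) = +2.57°C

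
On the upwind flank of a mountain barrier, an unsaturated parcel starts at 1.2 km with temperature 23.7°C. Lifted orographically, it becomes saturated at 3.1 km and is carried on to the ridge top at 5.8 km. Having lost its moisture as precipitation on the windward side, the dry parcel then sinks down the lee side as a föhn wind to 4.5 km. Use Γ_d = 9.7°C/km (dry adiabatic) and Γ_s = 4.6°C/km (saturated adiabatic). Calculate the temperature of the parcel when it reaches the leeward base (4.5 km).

5.46°C

1200 → 3100 m (dry, 9.7°C/km): ΔT = -9.7 × 1.9 = -18.43°C → T = 5.27°C
3100 → 5800 m (saturated, 4.6°C/km): ΔT = -4.6 × 2.7 = -12.42°C → T = -7.15°C
5800 → 4500 m (dry descent, 9.7°C/km): ΔT = +9.7 × 1.3 = +12.61°C → T = 5.46°C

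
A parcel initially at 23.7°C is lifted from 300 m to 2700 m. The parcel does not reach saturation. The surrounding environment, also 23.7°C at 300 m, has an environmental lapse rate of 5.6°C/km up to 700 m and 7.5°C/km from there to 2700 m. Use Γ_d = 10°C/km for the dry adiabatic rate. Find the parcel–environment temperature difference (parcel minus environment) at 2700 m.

-6.76°C (parcel cooler than environment)

Parcel:
  Dry to 2700 m: -10 × 2.4 km = -24°C, so T = -0.3°C.
Environment:
  Environment, lower layer to 700 m: -5.6 × 0.4 km = -2.24°C, so T = 21.46°C.
  Environment, upper layer to 2700 m: -7.5 × 2 km = -15°C, so T = 6.46°C.
T_parcel − T_env = -0.3 − 6.46 = -6.76°C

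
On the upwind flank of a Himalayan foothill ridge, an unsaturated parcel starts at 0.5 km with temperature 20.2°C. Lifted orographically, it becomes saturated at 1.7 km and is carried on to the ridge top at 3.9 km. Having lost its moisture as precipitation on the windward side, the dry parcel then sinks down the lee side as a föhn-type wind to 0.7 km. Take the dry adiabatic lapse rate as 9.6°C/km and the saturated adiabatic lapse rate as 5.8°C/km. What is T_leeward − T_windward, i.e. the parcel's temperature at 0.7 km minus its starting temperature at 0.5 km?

+6.44°C

From 500 m to 1700 m (dry): cools by 9.6 × 1.2 = 11.52°C, giving 8.68°C.
From 1700 m to 3900 m (saturated): cools by 5.8 × 2.2 = 12.76°C, giving -4.08°C.
From 3900 m to 700 m (dry descent): warms by 9.6 × 3.2 = 30.72°C, giving 26.64°C.
Net change vs windward start: 26.64 − 20.2 = +6.44°C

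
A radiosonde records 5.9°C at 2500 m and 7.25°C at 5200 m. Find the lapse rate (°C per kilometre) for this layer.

-0.5°C/km

Γ = −ΔT/Δz = (5.9 − 7.25) / (5200 − 2500) m
  = -1.35°C / 2.7 km = -0.5°C/km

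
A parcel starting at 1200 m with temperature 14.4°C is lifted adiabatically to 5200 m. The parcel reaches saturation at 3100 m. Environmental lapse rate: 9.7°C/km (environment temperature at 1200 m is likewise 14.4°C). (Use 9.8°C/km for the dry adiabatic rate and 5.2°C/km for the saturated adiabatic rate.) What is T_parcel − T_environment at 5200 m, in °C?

+9.26°C (parcel warmer than environment)

Parcel:
  Dry to 3100 m: -9.8 × 1.9 km = -18.62°C, so T = -4.22°C.
  Saturated to 5200 m: -5.2 × 2.1 km = -10.92°C, so T = -15.14°C.
Environment:
  Environment to 5200 m: -9.7 × 4 km = -38.8°C, so T = -24.4°C.
T_parcel − T_env = -15.14 − (-24.4) = +9.26°C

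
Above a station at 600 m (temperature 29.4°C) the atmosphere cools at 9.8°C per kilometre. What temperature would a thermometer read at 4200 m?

Environmental to 4200 m: -9.8 × 3.6 km = -35.28°C, so T = -5.88°C.

-5.88°C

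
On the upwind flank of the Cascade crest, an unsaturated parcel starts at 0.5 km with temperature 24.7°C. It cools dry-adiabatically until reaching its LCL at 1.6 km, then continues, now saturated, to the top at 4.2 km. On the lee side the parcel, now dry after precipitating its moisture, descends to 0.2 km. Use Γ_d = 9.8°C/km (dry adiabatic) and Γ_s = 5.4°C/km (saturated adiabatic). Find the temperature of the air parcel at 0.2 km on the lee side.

39.08°C

From 500 m to 1600 m (dry): cools by 9.8 × 1.1 = 10.78°C, giving 13.92°C.
From 1600 m to 4200 m (saturated): cools by 5.4 × 2.6 = 14.04°C, giving -0.12°C.
From 4200 m to 200 m (dry descent): warms by 9.8 × 4 = 39.2°C, giving 39.08°C.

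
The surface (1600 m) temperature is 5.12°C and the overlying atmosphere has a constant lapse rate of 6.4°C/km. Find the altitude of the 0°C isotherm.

Height above start = (5.12 − 0) / 6.4 = 0.8 km
Altitude = 1600 m + 800 m = 2400 m

2400 m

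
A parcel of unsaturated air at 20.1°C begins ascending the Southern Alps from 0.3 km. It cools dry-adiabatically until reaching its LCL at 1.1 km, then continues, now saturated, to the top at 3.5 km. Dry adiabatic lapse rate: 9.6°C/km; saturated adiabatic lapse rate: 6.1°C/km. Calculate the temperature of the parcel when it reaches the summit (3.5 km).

-2.22°C

300–1100 m, dry: Δz = 0.8 km ⇒ ΔT = -7.68°C; T = 12.42°C
1100–3500 m, saturated: Δz = 2.4 km ⇒ ΔT = -14.64°C; T = -2.22°C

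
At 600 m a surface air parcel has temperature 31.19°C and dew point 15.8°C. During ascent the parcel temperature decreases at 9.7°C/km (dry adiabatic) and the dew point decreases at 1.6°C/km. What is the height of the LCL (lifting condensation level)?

T and T_d converge at 9.7 − 1.6 = 8.1°C per km
Height above start = (31.19 − 15.8) / 8.1 = 1.9 km
LCL altitude = 600 m + 1900 m = 2500 m

2500 m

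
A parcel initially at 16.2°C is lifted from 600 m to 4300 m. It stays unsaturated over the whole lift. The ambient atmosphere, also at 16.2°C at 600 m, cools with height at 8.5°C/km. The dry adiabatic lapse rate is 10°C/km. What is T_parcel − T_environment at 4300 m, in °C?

Parcel:
  600 → 4300 m (dry, 10°C/km): ΔT = -10 × 3.7 = -37°C → T = -20.8°C
Environment:
  600 → 4300 m (environment, 8.5°C/km): ΔT = -8.5 × 3.7 = -31.45°C → T = -15.25°C
T_parcel − T_env = -20.8 − (-15.25) = -5.55°C

-5.55°C (parcel cooler than environment)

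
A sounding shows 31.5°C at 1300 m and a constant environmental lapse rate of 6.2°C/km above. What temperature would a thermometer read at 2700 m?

From 1300 m to 2700 m (environmental): cools by 6.2 × 1.4 = 8.68°C, giving 22.82°C.

22.82°C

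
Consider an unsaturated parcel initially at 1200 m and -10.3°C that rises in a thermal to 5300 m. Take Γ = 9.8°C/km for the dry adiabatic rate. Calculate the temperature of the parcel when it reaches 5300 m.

-50.48°C

Dry adiabatic to 5300 m: -9.8 × 4.1 km = -40.18°C, so T = -50.48°C.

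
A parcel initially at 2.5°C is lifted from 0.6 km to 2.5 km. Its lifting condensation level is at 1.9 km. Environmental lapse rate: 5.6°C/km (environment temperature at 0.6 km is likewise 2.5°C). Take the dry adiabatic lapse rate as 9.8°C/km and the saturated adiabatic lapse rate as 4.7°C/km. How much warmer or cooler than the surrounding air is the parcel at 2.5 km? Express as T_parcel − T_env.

-4.92°C (parcel cooler than environment)

Parcel:
  600–1900 m, dry: Δz = 1.3 km ⇒ ΔT = -12.74°C; T = -10.24°C
  1900–2500 m, saturated: Δz = 0.6 km ⇒ ΔT = -2.82°C; T = -13.06°C
Environment:
  600–2500 m, environment: Δz = 1.9 km ⇒ ΔT = -10.64°C; T = -8.14°C
T_parcel − T_env = -13.06 − (-8.14) = -4.92°C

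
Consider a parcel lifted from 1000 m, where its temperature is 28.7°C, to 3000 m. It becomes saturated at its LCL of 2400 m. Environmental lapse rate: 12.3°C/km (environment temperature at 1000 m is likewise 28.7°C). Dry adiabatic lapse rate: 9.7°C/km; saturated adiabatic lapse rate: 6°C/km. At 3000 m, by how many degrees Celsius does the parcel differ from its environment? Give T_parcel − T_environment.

+7.42°C (parcel warmer than environment)

Parcel:
  From 1000 m to 2400 m (dry): cools by 9.7 × 1.4 = 13.58°C, giving 15.12°C.
  From 2400 m to 3000 m (saturated): cools by 6 × 0.6 = 3.6°C, giving 11.52°C.
Environment:
  From 1000 m to 3000 m (environment): cools by 12.3 × 2 = 24.6°C, giving 4.1°C.
T_parcel − T_env = 11.52 − 4.1 = +7.42°C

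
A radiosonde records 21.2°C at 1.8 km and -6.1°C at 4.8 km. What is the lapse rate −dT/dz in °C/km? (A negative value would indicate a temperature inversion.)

9.1°C/km

Γ = −ΔT/Δz = (21.2 − (-6.1)) / (4800 − 1800) m
  = 27.3°C / 3 km = 9.1°C/km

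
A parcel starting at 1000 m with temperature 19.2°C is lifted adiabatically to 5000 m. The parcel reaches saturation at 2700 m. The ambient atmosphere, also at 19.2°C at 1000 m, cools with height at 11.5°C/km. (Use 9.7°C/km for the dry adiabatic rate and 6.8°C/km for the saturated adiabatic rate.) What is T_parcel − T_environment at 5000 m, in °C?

Parcel:
  From 1000 m to 2700 m (dry): cools by 9.7 × 1.7 = 16.49°C, giving 2.71°C.
  From 2700 m to 5000 m (saturated): cools by 6.8 × 2.3 = 15.64°C, giving -12.93°C.
Environment:
  From 1000 m to 5000 m (environment): cools by 11.5 × 4 = 46°C, giving -26.8°C.
T_parcel − T_env = -12.93 − (-26.8) = +13.87°C

+13.87°C (parcel warmer than environment)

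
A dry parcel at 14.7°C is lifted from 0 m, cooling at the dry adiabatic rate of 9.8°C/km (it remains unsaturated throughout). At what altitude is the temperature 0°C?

Height above start = (14.7 − 0) / 9.8 = 1.5 km
Altitude = 0 m + 1500 m = 1500 m

1500 m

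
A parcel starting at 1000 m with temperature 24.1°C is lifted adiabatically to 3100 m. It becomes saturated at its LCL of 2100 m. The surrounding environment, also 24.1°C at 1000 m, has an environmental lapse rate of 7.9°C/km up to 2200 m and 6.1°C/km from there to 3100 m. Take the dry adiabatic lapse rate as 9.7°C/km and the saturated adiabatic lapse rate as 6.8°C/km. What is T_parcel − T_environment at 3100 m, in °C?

-2.5°C (parcel cooler than environment)

Parcel:
  1000–2100 m, dry: Δz = 1.1 km ⇒ ΔT = -10.67°C; T = 13.43°C
  2100–3100 m, saturated: Δz = 1 km ⇒ ΔT = -6.8°C; T = 6.63°C
Environment:
  1000–2200 m, environment, lower layer: Δz = 1.2 km ⇒ ΔT = -9.48°C; T = 14.62°C
  2200–3100 m, environment, upper layer: Δz = 0.9 km ⇒ ΔT = -5.49°C; T = 9.13°C
T_parcel − T_env = 6.63 − 9.13 = -2.5°C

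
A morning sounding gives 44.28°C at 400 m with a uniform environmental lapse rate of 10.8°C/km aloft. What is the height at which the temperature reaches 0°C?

Height above start = (44.28 − 0) / 10.8 = 4.1 km
Altitude = 400 m + 4100 m = 4500 m

4500 m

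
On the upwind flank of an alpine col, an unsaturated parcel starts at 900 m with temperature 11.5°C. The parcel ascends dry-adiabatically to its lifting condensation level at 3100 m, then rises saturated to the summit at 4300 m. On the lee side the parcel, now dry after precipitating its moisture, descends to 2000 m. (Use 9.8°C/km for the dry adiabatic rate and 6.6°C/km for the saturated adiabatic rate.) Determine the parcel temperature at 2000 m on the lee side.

900–3100 m, dry: Δz = 2.2 km ⇒ ΔT = -21.56°C; T = -10.06°C
3100–4300 m, saturated: Δz = 1.2 km ⇒ ΔT = -7.92°C; T = -17.98°C
4300–2000 m, dry descent: Δz = 2.3 km ⇒ ΔT = +22.54°C; T = 4.56°C

4.56°C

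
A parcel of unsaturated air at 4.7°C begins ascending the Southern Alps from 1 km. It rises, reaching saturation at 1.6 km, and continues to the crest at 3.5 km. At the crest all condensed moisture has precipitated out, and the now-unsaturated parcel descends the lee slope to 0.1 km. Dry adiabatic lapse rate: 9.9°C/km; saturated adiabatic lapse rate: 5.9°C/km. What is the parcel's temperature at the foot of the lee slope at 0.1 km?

21.21°C

1000 → 1600 m (dry, 9.9°C/km): ΔT = -9.9 × 0.6 = -5.94°C → T = -1.24°C
1600 → 3500 m (saturated, 5.9°C/km): ΔT = -5.9 × 1.9 = -11.21°C → T = -12.45°C
3500 → 100 m (dry descent, 9.9°C/km): ΔT = +9.9 × 3.4 = +33.66°C → T = 21.21°C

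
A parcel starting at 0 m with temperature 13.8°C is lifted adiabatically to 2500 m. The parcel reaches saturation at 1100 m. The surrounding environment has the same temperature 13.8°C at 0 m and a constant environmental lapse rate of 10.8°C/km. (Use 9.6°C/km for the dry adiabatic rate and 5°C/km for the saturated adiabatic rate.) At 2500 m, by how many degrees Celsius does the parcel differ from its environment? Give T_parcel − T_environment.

+9.44°C (parcel warmer than environment)

Parcel:
  Dry to 1100 m: -9.6 × 1.1 km = -10.56°C, so T = 3.24°C.
  Saturated to 2500 m: -5 × 1.4 km = -7°C, so T = -3.76°C.
Environment:
  Environment to 2500 m: -10.8 × 2.5 km = -27°C, so T = -13.2°C.
T_parcel − T_env = -3.76 − (-13.2) = +9.44°C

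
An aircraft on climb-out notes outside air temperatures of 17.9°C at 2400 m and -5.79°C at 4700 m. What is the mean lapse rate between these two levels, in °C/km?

Γ = −ΔT/Δz = (17.9 − (-5.79)) / (4700 − 2400) m
  = 23.69°C / 2.3 km = 10.3°C/km

10.3°C/km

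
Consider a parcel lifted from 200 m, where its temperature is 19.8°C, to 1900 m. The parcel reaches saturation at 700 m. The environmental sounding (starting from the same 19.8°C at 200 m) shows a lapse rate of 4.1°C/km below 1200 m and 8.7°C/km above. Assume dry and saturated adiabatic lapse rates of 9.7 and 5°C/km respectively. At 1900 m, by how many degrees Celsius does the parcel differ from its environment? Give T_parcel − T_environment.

-0.66°C (parcel cooler than environment)

Parcel:
  200–700 m, dry: Δz = 0.5 km ⇒ ΔT = -4.85°C; T = 14.95°C
  700–1900 m, saturated: Δz = 1.2 km ⇒ ΔT = -6°C; T = 8.95°C
Environment:
  200–1200 m, environment, lower layer: Δz = 1 km ⇒ ΔT = -4.1°C; T = 15.7°C
  1200–1900 m, environment, upper layer: Δz = 0.7 km ⇒ ΔT = -6.09°C; T = 9.61°C
T_parcel − T_env = 8.95 − 9.61 = -0.66°C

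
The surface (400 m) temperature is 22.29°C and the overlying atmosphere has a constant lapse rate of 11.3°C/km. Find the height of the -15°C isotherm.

Height above start = (22.29 − (-15)) / 11.3 = 3.3 km
Altitude = 400 m + 3300 m = 3700 m

3700 m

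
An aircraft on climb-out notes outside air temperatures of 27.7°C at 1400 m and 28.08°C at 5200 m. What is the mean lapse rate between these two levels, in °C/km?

-0.1°C/km

Γ = −ΔT/Δz = (27.7 − 28.08) / (5200 − 1400) m
  = -0.38°C / 3.8 km = -0.1°C/km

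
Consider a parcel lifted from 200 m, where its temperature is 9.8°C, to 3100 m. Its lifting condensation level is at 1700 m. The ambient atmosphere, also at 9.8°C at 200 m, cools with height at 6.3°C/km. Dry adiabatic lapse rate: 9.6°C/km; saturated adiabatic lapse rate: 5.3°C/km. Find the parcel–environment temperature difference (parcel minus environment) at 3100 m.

Parcel:
  From 200 m to 1700 m (dry): cools by 9.6 × 1.5 = 14.4°C, giving -4.6°C.
  From 1700 m to 3100 m (saturated): cools by 5.3 × 1.4 = 7.42°C, giving -12.02°C.
Environment:
  From 200 m to 3100 m (environment): cools by 6.3 × 2.9 = 18.27°C, giving -8.47°C.
T_parcel − T_env = -12.02 − (-8.47) = -3.55°C

-3.55°C (parcel cooler than environment)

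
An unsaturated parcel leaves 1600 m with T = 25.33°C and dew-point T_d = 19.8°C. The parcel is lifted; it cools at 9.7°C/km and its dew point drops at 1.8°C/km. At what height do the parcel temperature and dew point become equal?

T and T_d converge at 9.7 − 1.8 = 7.9°C per km
Height above start = (25.33 − 19.8) / 7.9 = 0.7 km
LCL altitude = 1600 m + 700 m = 2300 m

2300 m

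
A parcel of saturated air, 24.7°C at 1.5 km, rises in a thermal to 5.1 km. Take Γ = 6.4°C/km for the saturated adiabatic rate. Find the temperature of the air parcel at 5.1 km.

1500 → 5100 m (saturated adiabatic, 6.4°C/km): ΔT = -6.4 × 3.6 = -23.04°C → T = 1.66°C

1.66°C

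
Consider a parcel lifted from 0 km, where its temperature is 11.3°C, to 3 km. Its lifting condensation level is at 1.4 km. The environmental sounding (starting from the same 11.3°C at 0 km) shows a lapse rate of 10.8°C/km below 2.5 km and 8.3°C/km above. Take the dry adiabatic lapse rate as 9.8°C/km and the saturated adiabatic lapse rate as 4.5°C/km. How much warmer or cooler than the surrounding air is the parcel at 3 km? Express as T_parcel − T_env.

Parcel:
  0 → 1400 m (dry, 9.8°C/km): ΔT = -9.8 × 1.4 = -13.72°C → T = -2.42°C
  1400 → 3000 m (saturated, 4.5°C/km): ΔT = -4.5 × 1.6 = -7.2°C → T = -9.62°C
Environment:
  0 → 2500 m (environment, lower layer, 10.8°C/km): ΔT = -10.8 × 2.5 = -27°C → T = -15.7°C
  2500 → 3000 m (environment, upper layer, 8.3°C/km): ΔT = -8.3 × 0.5 = -4.15°C → T = -19.85°C
T_parcel − T_env = -9.62 − (-19.85) = +10.23°C

+10.23°C (parcel warmer than environment)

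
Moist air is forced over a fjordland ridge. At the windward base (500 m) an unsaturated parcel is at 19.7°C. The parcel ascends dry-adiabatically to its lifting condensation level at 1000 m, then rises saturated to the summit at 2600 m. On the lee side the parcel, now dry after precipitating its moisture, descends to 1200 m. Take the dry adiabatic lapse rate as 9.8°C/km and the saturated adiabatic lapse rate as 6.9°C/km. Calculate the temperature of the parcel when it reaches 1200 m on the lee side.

17.48°C

500 → 1000 m (dry, 9.8°C/km): ΔT = -9.8 × 0.5 = -4.9°C → T = 14.8°C
1000 → 2600 m (saturated, 6.9°C/km): ΔT = -6.9 × 1.6 = -11.04°C → T = 3.76°C
2600 → 1200 m (dry descent, 9.8°C/km): ΔT = +9.8 × 1.4 = +13.72°C → T = 17.48°C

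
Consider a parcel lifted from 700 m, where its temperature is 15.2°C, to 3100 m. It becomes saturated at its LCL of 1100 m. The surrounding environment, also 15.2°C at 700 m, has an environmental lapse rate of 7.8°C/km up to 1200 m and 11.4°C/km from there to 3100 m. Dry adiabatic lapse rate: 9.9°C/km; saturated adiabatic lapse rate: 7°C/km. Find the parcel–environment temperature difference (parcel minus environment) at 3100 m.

+7.6°C (parcel warmer than environment)

Parcel:
  700 → 1100 m (dry, 9.9°C/km): ΔT = -9.9 × 0.4 = -3.96°C → T = 11.24°C
  1100 → 3100 m (saturated, 7°C/km): ΔT = -7 × 2 = -14°C → T = -2.76°C
Environment:
  700 → 1200 m (environment, lower layer, 7.8°C/km): ΔT = -7.8 × 0.5 = -3.9°C → T = 11.3°C
  1200 → 3100 m (environment, upper layer, 11.4°C/km): ΔT = -11.4 × 1.9 = -21.66°C → T = -10.36°C
T_parcel − T_env = -2.76 − (-10.36) = +7.6°C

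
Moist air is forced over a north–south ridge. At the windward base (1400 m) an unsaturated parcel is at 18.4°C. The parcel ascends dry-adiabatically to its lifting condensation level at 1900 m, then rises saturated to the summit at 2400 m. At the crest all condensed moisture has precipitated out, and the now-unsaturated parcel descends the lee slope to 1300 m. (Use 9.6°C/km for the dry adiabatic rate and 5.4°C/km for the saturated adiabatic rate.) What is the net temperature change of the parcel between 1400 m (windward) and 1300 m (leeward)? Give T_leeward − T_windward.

Dry to 1900 m: -9.6 × 0.5 km = -4.8°C, so T = 13.6°C.
Saturated to 2400 m: -5.4 × 0.5 km = -2.7°C, so T = 10.9°C.
Dry descent to 1300 m: +9.6 × 1.1 km = +10.56°C, so T = 21.46°C.
Net change vs windward start: 21.46 − 18.4 = +3.06°C

+3.06°C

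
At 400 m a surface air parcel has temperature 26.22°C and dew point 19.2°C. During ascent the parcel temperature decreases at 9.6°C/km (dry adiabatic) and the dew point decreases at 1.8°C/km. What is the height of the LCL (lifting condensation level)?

1300 m

T and T_d converge at 9.6 − 1.8 = 7.8°C per km
Height above start = (26.22 − 19.2) / 7.8 = 0.9 km
LCL altitude = 400 m + 900 m = 1300 m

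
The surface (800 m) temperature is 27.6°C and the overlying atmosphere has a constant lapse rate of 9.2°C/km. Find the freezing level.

3800 m

Height above start = (27.6 − 0) / 9.2 = 3 km
Altitude = 800 m + 3000 m = 3800 m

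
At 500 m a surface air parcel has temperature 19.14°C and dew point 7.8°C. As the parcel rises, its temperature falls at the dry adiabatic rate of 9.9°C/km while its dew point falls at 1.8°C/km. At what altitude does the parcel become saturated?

1900 m

T and T_d converge at 9.9 − 1.8 = 8.1°C per km
Height above start = (19.14 − 7.8) / 8.1 = 1.4 km
LCL altitude = 500 m + 1400 m = 1900 m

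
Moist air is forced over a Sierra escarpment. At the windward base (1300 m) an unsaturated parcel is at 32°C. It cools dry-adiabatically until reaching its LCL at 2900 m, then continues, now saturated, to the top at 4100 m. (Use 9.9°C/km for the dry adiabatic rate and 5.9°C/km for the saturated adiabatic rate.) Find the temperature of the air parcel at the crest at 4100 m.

9.08°C

From 1300 m to 2900 m (dry): cools by 9.9 × 1.6 = 15.84°C, giving 16.16°C.
From 2900 m to 4100 m (saturated): cools by 5.9 × 1.2 = 7.08°C, giving 9.08°C.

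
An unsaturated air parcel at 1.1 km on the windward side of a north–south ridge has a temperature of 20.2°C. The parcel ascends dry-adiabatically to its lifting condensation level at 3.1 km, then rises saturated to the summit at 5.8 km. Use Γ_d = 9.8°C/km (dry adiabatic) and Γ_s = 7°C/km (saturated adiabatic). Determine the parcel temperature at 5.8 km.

Dry to 3100 m: -9.8 × 2 km = -19.6°C, so T = 0.6°C.
Saturated to 5800 m: -7 × 2.7 km = -18.9°C, so T = -18.3°C.

-18.3°C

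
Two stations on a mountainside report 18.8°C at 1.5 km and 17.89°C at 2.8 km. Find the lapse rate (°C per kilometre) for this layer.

0.7°C/km

Γ = −ΔT/Δz = (18.8 − 17.89) / (2800 − 1500) m
  = 0.91°C / 1.3 km = 0.7°C/km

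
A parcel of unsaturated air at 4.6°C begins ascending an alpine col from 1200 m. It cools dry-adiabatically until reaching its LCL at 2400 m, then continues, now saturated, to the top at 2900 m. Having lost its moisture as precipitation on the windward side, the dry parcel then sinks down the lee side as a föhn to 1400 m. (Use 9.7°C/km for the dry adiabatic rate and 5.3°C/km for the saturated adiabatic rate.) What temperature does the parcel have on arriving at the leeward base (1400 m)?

4.86°C

1200–2400 m, dry: Δz = 1.2 km ⇒ ΔT = -11.64°C; T = -7.04°C
2400–2900 m, saturated: Δz = 0.5 km ⇒ ΔT = -2.65°C; T = -9.69°C
2900–1400 m, dry descent: Δz = 1.5 km ⇒ ΔT = +14.55°C; T = 4.86°C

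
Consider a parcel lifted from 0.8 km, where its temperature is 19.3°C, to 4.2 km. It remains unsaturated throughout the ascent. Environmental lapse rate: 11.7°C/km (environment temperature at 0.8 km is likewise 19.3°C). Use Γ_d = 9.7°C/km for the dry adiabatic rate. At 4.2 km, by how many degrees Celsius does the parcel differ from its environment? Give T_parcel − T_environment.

+6.8°C (parcel warmer than environment)

Parcel:
  800 → 4200 m (dry, 9.7°C/km): ΔT = -9.7 × 3.4 = -32.98°C → T = -13.68°C
Environment:
  800 → 4200 m (environment, 11.7°C/km): ΔT = -11.7 × 3.4 = -39.78°C → T = -20.48°C
T_parcel − T_env = -13.68 − (-20.48) = +6.8°C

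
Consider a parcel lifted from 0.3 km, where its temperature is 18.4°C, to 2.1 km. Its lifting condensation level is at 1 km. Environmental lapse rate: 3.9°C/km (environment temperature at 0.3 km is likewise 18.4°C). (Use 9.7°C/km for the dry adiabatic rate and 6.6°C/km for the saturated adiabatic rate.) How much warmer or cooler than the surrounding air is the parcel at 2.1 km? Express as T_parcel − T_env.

Parcel:
  300 → 1000 m (dry, 9.7°C/km): ΔT = -9.7 × 0.7 = -6.79°C → T = 11.61°C
  1000 → 2100 m (saturated, 6.6°C/km): ΔT = -6.6 × 1.1 = -7.26°C → T = 4.35°C
Environment:
  300 → 2100 m (environment, 3.9°C/km): ΔT = -3.9 × 1.8 = -7.02°C → T = 11.38°C
T_parcel − T_env = 4.35 − 11.38 = -7.03°C

-7.03°C (parcel cooler than environment)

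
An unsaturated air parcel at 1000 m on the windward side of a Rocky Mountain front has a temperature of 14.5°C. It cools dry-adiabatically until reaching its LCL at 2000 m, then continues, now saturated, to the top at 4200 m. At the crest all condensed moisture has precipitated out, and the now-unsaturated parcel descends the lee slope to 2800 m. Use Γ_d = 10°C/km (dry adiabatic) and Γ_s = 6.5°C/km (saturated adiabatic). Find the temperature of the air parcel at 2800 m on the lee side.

1000–2000 m, dry: Δz = 1 km ⇒ ΔT = -10°C; T = 4.5°C
2000–4200 m, saturated: Δz = 2.2 km ⇒ ΔT = -14.3°C; T = -9.8°C
4200–2800 m, dry descent: Δz = 1.4 km ⇒ ΔT = +14°C; T = 4.2°C

4.2°C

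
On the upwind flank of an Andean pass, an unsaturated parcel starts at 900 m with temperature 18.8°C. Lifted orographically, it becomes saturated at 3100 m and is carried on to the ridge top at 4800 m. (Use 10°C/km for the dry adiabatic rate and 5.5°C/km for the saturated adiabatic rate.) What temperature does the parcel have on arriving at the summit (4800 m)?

900 → 3100 m (dry, 10°C/km): ΔT = -10 × 2.2 = -22°C → T = -3.2°C
3100 → 4800 m (saturated, 5.5°C/km): ΔT = -5.5 × 1.7 = -9.35°C → T = -12.55°C

-12.55°C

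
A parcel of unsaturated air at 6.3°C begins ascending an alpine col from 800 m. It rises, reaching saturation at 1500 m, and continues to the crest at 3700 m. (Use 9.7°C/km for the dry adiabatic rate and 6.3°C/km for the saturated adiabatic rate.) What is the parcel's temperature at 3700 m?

From 800 m to 1500 m (dry): cools by 9.7 × 0.7 = 6.79°C, giving -0.49°C.
From 1500 m to 3700 m (saturated): cools by 6.3 × 2.2 = 13.86°C, giving -14.35°C.

-14.35°C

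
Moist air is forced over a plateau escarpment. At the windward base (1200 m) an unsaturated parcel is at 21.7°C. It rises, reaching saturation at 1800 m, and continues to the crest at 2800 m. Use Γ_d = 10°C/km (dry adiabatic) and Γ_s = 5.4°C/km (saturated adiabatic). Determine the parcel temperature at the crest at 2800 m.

10.3°C

1200 → 1800 m (dry, 10°C/km): ΔT = -10 × 0.6 = -6°C → T = 15.7°C
1800 → 2800 m (saturated, 5.4°C/km): ΔT = -5.4 × 1 = -5.4°C → T = 10.3°C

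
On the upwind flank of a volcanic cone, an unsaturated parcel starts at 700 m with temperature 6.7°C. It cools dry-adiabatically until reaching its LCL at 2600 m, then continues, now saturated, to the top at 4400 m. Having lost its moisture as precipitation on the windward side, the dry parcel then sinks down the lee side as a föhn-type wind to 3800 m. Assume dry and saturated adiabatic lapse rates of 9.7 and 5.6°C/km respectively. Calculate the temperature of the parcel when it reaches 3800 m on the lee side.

700 → 2600 m (dry, 9.7°C/km): ΔT = -9.7 × 1.9 = -18.43°C → T = -11.73°C
2600 → 4400 m (saturated, 5.6°C/km): ΔT = -5.6 × 1.8 = -10.08°C → T = -21.81°C
4400 → 3800 m (dry descent, 9.7°C/km): ΔT = +9.7 × 0.6 = +5.82°C → T = -15.99°C

-15.99°C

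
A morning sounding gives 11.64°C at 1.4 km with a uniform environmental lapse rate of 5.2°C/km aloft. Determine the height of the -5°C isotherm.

Height above start = (11.64 − (-5)) / 5.2 = 3.2 km
Altitude = 1400 m + 3200 m = 4600 m

4.6 km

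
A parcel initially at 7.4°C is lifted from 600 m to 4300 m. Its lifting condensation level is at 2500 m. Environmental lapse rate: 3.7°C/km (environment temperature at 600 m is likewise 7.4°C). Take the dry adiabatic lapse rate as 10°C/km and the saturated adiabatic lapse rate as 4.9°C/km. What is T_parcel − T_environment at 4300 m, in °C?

-14.13°C (parcel cooler than environment)

Parcel:
  600–2500 m, dry: Δz = 1.9 km ⇒ ΔT = -19°C; T = -11.6°C
  2500–4300 m, saturated: Δz = 1.8 km ⇒ ΔT = -8.82°C; T = -20.42°C
Environment:
  600–4300 m, environment: Δz = 3.7 km ⇒ ΔT = -13.69°C; T = -6.29°C
T_parcel − T_env = -20.42 − (-6.29) = -14.13°C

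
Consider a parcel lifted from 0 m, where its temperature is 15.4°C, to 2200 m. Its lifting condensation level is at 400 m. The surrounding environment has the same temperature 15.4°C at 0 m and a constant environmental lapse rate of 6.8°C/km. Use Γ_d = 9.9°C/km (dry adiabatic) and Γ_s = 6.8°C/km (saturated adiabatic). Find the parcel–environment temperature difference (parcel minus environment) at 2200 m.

-1.24°C (parcel cooler than environment)

Parcel:
  Dry to 400 m: -9.9 × 0.4 km = -3.96°C, so T = 11.44°C.
  Saturated to 2200 m: -6.8 × 1.8 km = -12.24°C, so T = -0.8°C.
Environment:
  Environment to 2200 m: -6.8 × 2.2 km = -14.96°C, so T = 0.44°C.
T_parcel − T_env = -0.8 − 0.44 = -1.24°C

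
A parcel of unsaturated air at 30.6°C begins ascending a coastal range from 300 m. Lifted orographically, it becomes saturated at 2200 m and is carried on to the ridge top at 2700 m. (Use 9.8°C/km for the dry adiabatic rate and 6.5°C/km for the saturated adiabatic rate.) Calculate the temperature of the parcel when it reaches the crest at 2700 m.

300 → 2200 m (dry, 9.8°C/km): ΔT = -9.8 × 1.9 = -18.62°C → T = 11.98°C
2200 → 2700 m (saturated, 6.5°C/km): ΔT = -6.5 × 0.5 = -3.25°C → T = 8.73°C

8.73°C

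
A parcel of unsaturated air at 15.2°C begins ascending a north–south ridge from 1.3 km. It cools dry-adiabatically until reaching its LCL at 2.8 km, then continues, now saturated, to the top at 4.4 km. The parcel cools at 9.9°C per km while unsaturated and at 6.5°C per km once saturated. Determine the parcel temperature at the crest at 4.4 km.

From 1300 m to 2800 m (dry): cools by 9.9 × 1.5 = 14.85°C, giving 0.35°C.
From 2800 m to 4400 m (saturated): cools by 6.5 × 1.6 = 10.4°C, giving -10.05°C.

-10.05°C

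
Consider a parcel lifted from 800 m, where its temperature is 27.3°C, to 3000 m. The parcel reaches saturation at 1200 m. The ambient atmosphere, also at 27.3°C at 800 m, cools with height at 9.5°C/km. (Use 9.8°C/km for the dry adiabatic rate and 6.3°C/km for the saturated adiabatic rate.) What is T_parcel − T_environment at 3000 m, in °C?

Parcel:
  800 → 1200 m (dry, 9.8°C/km): ΔT = -9.8 × 0.4 = -3.92°C → T = 23.38°C
  1200 → 3000 m (saturated, 6.3°C/km): ΔT = -6.3 × 1.8 = -11.34°C → T = 12.04°C
Environment:
  800 → 3000 m (environment, 9.5°C/km): ΔT = -9.5 × 2.2 = -20.9°C → T = 6.4°C
T_parcel − T_env = 12.04 − 6.4 = +5.64°C

+5.64°C (parcel warmer than environment)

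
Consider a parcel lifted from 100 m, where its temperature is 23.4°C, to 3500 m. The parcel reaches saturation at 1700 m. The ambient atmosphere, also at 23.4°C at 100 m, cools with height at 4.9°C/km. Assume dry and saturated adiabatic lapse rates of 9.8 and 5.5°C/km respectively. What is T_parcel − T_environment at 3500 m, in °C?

-8.92°C (parcel cooler than environment)

Parcel:
  From 100 m to 1700 m (dry): cools by 9.8 × 1.6 = 15.68°C, giving 7.72°C.
  From 1700 m to 3500 m (saturated): cools by 5.5 × 1.8 = 9.9°C, giving -2.18°C.
Environment:
  From 100 m to 3500 m (environment): cools by 4.9 × 3.4 = 16.66°C, giving 6.74°C.
T_parcel − T_env = -2.18 − 6.74 = -8.92°C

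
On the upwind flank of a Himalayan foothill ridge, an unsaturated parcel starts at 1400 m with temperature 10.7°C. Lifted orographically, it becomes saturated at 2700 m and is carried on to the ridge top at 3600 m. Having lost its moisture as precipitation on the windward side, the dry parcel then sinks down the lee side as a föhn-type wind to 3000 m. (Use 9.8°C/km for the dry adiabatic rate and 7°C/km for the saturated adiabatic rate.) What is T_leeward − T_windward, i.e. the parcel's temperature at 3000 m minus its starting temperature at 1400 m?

1400–2700 m, dry: Δz = 1.3 km ⇒ ΔT = -12.74°C; T = -2.04°C
2700–3600 m, saturated: Δz = 0.9 km ⇒ ΔT = -6.3°C; T = -8.34°C
3600–3000 m, dry descent: Δz = 0.6 km ⇒ ΔT = +5.88°C; T = -2.46°C
Net change vs windward start: -2.46 − 10.7 = -13.16°C

-13.16°C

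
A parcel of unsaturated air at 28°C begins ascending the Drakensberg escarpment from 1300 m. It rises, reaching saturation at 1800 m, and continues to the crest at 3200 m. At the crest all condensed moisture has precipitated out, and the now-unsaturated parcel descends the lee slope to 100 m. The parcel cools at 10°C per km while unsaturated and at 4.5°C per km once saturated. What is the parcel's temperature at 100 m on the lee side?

47.7°C

Dry to 1800 m: -10 × 0.5 km = -5°C, so T = 23°C.
Saturated to 3200 m: -4.5 × 1.4 km = -6.3°C, so T = 16.7°C.
Dry descent to 100 m: +10 × 3.1 km = +31°C, so T = 47.7°C.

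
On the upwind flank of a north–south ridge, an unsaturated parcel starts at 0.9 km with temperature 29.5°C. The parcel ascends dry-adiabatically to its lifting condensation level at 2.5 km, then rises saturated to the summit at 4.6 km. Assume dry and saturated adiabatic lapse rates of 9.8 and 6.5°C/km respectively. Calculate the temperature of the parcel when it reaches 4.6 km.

0.17°C

900 → 2500 m (dry, 9.8°C/km): ΔT = -9.8 × 1.6 = -15.68°C → T = 13.82°C
2500 → 4600 m (saturated, 6.5°C/km): ΔT = -6.5 × 2.1 = -13.65°C → T = 0.17°C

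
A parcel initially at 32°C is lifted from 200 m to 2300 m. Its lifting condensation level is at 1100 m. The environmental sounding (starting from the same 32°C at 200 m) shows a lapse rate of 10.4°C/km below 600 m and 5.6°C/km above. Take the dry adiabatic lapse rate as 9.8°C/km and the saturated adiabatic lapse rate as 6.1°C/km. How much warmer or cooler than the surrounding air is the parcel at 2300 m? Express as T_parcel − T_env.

-2.46°C (parcel cooler than environment)

Parcel:
  200 → 1100 m (dry, 9.8°C/km): ΔT = -9.8 × 0.9 = -8.82°C → T = 23.18°C
  1100 → 2300 m (saturated, 6.1°C/km): ΔT = -6.1 × 1.2 = -7.32°C → T = 15.86°C
Environment:
  200 → 600 m (environment, lower layer, 10.4°C/km): ΔT = -10.4 × 0.4 = -4.16°C → T = 27.84°C
  600 → 2300 m (environment, upper layer, 5.6°C/km): ΔT = -5.6 × 1.7 = -9.52°C → T = 18.32°C
T_parcel − T_env = 15.86 − 18.32 = -2.46°C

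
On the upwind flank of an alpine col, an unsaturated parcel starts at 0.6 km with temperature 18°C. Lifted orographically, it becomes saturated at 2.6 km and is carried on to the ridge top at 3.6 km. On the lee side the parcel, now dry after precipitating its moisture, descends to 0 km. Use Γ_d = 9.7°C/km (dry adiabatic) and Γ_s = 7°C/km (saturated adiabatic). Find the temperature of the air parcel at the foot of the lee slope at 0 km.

600 → 2600 m (dry, 9.7°C/km): ΔT = -9.7 × 2 = -19.4°C → T = -1.4°C
2600 → 3600 m (saturated, 7°C/km): ΔT = -7 × 1 = -7°C → T = -8.4°C
3600 → 0 m (dry descent, 9.7°C/km): ΔT = +9.7 × 3.6 = +34.92°C → T = 26.52°C

26.52°C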